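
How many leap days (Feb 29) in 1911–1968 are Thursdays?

Leap years in 1911–1968: 15 of them.
Feb 29 weekday advances by 5 (mod 7) from one leap year to the next four years later (or differs when a century non-leap intervenes).
Leap-day weekdays: 1912:Thu✓ 1916:Tue 1920:Sun 1924:Fri 1928:Wed 1932:Mon 1936:Sat 1940:Thu✓ 1944:Tue 1948:Sun 1952:Fri 1956:Wed 1960:Mon 1964:Sat 1968:Thu✓
Thursday: 1912, 1940, 1968 → 3.

3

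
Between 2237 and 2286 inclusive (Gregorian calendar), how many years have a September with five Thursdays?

14

September has 30 days; it has five Thursdays when Thursday falls among the first (month-length − 28) days — i.e. when September 1 is one of Thursday/Wednesday.
September 1 by year: 2237:Fri 2238:Sat 2239:Sun 2240:Tue 2241:Wed✓ 2242:Thu✓ 2243:Fri 2244:Sun 2245:Mon 2246:Tue 2247:Wed✓ 2248:Fri 2249:Sat 2250:Sun 2251:Mon …(20 more)… 2272:Sun 2273:Mon 2274:Tue 2275:Wed✓ 2276:Fri 2277:Sat 2278:Sun 2279:Mon 2280:Wed✓ 2281:Thu✓ 2282:Fri 2283:Sat 2284:Mon 2285:Tue 2286:Wed✓
Years with five Thursdays: 2241, 2242, 2247, 2252, 2253, 2258, 2259, 2264, 2269, 2270, 2275, 2280, 2281, 2286 → 14.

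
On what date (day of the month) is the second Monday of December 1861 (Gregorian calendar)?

December 1, 1861 is a Sunday, so the first Monday is the 2nd.
The second Monday is 2 + 7 = 9.

9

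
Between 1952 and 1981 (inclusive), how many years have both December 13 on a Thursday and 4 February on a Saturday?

1

Check each year's weekday for December 13 and 4 February:
  1952: Sat/Mon  1953: Sun/Wed  1954: Mon/Thu  1955: Tue/Fri  1956: Thu/Sat ✓  1957: Fri/Mon  1958: Sat/Tue  1959: Sun/Wed  1960: Tue/Thu  1961: Wed/Sat  1962: Thu/Sun  1963: Fri/Mon  1964: Sun/Tue  1965: Mon/Thu  1966: Tue/Fri  1967: Wed/Sat  1968: Fri/Sun  1969: Sat/Tue  1970: Sun/Wed  1971: Mon/Thu  1972: Wed/Fri  1973: Thu/Sun  1974: Fri/Mon  1975: Sat/Tue  1976: Mon/Wed  1977: Tue/Fri  1978: Wed/Sat  1979: Thu/Sun  1980: Sat/Mon  1981: Sun/Wed
Both conditions hold in: 1956 — 1.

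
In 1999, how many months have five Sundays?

4

A month of length L has five Sundays iff its first Sunday is on day ≤ L−28 (so day 1–3 in a 31-day month, 1–2 in a 30-day month, day 1 in a leap February).
Checking each month of 1999: Jan starts Fri (31d) ✓; Feb starts Mon (28d); Mar starts Mon (31d); Apr starts Thu (30d); May starts Sat (31d) ✓; Jun starts Tue (30d); Jul starts Thu (31d); Aug starts Sun (31d) ✓; Sep starts Wed (30d); Oct starts Fri (31d) ✓; Nov starts Mon (30d); Dec starts Wed (31d).
Five-Sunday months: January, May, August, October → 4.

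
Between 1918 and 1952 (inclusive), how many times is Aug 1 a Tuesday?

5

Track Aug 1's weekday year by year (advancing +1, or +2 across a Feb 29):
  1918: Thu  1919: Fri (+1)  1920: Sun (+2)  1921: Mon (+1)  1922: Tue (+1) ✓
  1923: Wed (+1)  1924: Fri (+2)  1925: Sat (+1)  1926: Sun (+1)  1927: Mon (+1)
  1928: Wed (+2)  1929: Thu (+1)  1930: Fri (+1)  1931: Sat (+1)  … (7 more years) …
  1939: Tue (+1) ✓  1940: Thu (+2)  1941: Fri (+1)  1942: Sat (+1)  1943: Sun (+1)
  1944: Tue (+2) ✓  1945: Wed (+1)  1946: Thu (+1)  1947: Fri (+1)  1948: Sun (+2)
  1949: Mon (+1)  1950: Tue (+1) ✓  1951: Wed (+1)  1952: Fri (+2)
Tuesday years: 1922, 1933, 1939, 1944, 1950 — 5 in total.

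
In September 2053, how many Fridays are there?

September 2053 has 30 days and begins on Monday.
The first Friday is September 5.
Fridays fall on 5, 12, 19, 26 — that's 4.

4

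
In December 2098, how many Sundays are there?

December 2098 has 31 days and begins on Monday.
The first Sunday is December 7.
Sundays fall on 7, 14, 21, 28 — that's 4.

4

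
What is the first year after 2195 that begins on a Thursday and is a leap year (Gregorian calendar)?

Jan 1 advances by 2 weekdays after a leap year and by 1 after a common year.
2195: Jan 1 is Thursday.
2196: Friday (leap)
2197: Sunday
2198: Monday
2199: Tuesday
2200: Wednesday
2201: Thursday
2202: Friday
2203: Saturday
2204: Sunday (leap)
2205: Tuesday
2206: Wednesday
2207: Thursday
2208: Friday (leap)
2209: Sunday
2210: Monday
2211: Tuesday
2212: Wednesday (leap)
2213: Friday
2214: Saturday
2215: Sunday
2216: Monday (leap)
2217: Wednesday
2218: Thursday
2219: Friday
2220: Saturday (leap)
2221: Monday
2222: Tuesday
2223: Wednesday
2224: Thursday (leap)
2224 begins on a Thursday and is a leap year.

2224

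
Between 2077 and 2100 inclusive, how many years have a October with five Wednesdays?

10

October has 31 days; it has five Wednesdays when Wednesday falls among the first (month-length − 28) days — i.e. when October 1 is one of Wednesday/Tuesday/Monday.
October 1 by year: 2077:Fri 2078:Sat 2079:Sun 2080:Tue✓ 2081:Wed✓ 2082:Thu 2083:Fri 2084:Sun 2085:Mon✓ 2086:Tue✓ 2087:Wed✓ 2088:Fri 2089:Sat 2090:Sun 2091:Mon✓ 2092:Wed✓ 2093:Thu 2094:Fri 2095:Sat 2096:Mon✓ 2097:Tue✓ 2098:Wed✓ 2099:Thu 2100:Fri
Years with five Wednesdays: 2080, 2081, 2085, 2086, 2087, 2091, 2092, 2096, 2097, 2098 → 10.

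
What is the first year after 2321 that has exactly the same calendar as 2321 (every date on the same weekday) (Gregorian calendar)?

Two years share a calendar iff Jan 1 falls on the same weekday and both are leap or both are common. 2321: Jan 1 is Saturday, common year.
2322: Jan 1 Sunday, common
2323: Jan 1 Monday, common
2324: Jan 1 Tuesday, leap
2325: Jan 1 Thursday, common
2326: Jan 1 Friday, common
2327: Jan 1 Saturday, common
2327 matches on both conditions.

2327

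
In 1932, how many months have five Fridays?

5

A month of length L has five Fridays iff its first Friday is on day ≤ L−28 (so day 1–3 in a 31-day month, 1–2 in a 30-day month, day 1 in a leap February).
Checking each month of 1932: Jan starts Fri (31d) ✓; Feb starts Mon (29d); Mar starts Tue (31d); Apr starts Fri (30d) ✓; May starts Sun (31d); Jun starts Wed (30d); Jul starts Fri (31d) ✓; Aug starts Mon (31d); Sep starts Thu (30d) ✓; Oct starts Sat (31d); Nov starts Tue (30d); Dec starts Thu (31d) ✓.
Five-Friday months: January, April, July, September, December → 5.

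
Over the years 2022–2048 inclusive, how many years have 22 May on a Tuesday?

Track 22 May's weekday year by year (advancing +1, or +2 across a Feb 29):
  2022: Sun  2023: Mon (+1)  2024: Wed (+2)  2025: Thu (+1)  2026: Fri (+1)
  2027: Sat (+1)  2028: Mon (+2)  2029: Tue (+1) ✓  2030: Wed (+1)  2031: Thu (+1)
  2032: Sat (+2)  2033: Sun (+1)  2034: Mon (+1)  2035: Tue (+1) ✓  2036: Thu (+2)
  2037: Fri (+1)  2038: Sat (+1)  2039: Sun (+1)  2040: Tue (+2) ✓  2041: Wed (+1)
  2042: Thu (+1)  2043: Fri (+1)  2044: Sun (+2)  2045: Mon (+1)  2046: Tue (+1) ✓
  2047: Wed (+1)  2048: Fri (+2)
Tuesday years: 2029, 2035, 2040, 2046 — 4 in total.

4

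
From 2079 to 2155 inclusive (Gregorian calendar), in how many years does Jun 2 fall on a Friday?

Track Jun 2's weekday year by year (advancing +1, or +2 across a Feb 29):
  2079: Fri ✓  2080: Sun (+2)  2081: Mon (+1)  2082: Tue (+1)  2083: Wed (+1)
  2084: Fri (+2) ✓  2085: Sat (+1)  2086: Sun (+1)  2087: Mon (+1)  2088: Wed (+2)
  2089: Thu (+1)  2090: Fri (+1) ✓  2091: Sat (+1)  2092: Mon (+2)  … (49 more years) …
  2142: Sat (+1)  2143: Sun (+1)  2144: Tue (+2)  2145: Wed (+1)  2146: Thu (+1)
  2147: Fri (+1) ✓  2148: Sun (+2)  2149: Mon (+1)  2150: Tue (+1)  2151: Wed (+1)
  2152: Fri (+2) ✓  2153: Sat (+1)  2154: Sun (+1)  2155: Mon (+1)
Friday years: 2079, 2084, 2090, 2102, 2113, 2119, 2124, 2130, 2141, 2147, 2152 — 11 in total.

11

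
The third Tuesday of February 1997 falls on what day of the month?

18

February 1, 1997 is a Saturday, so the first Tuesday is the 4th.
The third Tuesday is 4 + 14 = 18.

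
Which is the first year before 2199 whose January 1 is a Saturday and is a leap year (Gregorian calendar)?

Jan 1 advances by 2 weekdays after a leap year and by 1 after a common year.
2199: Jan 1 is Tuesday.
2198: Monday
2197: Sunday
2196: Friday (leap)
2195: Thursday
2194: Wednesday
2193: Tuesday
2192: Sunday (leap)
2191: Saturday
2190: Friday
2189: Thursday
2188: Tuesday (leap)
2187: Monday
2186: Sunday
2185: Saturday
2184: Thursday (leap)
2183: Wednesday
2182: Tuesday
2181: Monday
2180: Saturday (leap)
2180 begins on a Saturday and is a leap year.

2180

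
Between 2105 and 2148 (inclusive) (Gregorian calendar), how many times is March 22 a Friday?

Track March 22's weekday year by year (advancing +1, or +2 across a Feb 29):
  2105: Sun  2106: Mon (+1)  2107: Tue (+1)  2108: Thu (+2)  2109: Fri (+1) ✓
  2110: Sat (+1)  2111: Sun (+1)  2112: Tue (+2)  2113: Wed (+1)  2114: Thu (+1)
  2115: Fri (+1) ✓  2116: Sun (+2)  2117: Mon (+1)  2118: Tue (+1)  … (16 more years) …
  2135: Tue (+1)  2136: Thu (+2)  2137: Fri (+1) ✓  2138: Sat (+1)  2139: Sun (+1)
  2140: Tue (+2)  2141: Wed (+1)  2142: Thu (+1)  2143: Fri (+1) ✓  2144: Sun (+2)
  2145: Mon (+1)  2146: Tue (+1)  2147: Wed (+1)  2148: Fri (+2) ✓
Friday years: 2109, 2115, 2120, 2126, 2137, 2143, 2148 — 7 in total.

7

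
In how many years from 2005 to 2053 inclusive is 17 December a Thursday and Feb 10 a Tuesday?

5

Check each year's weekday for 17 December and Feb 10:
  2005: Sat/Thu  2006: Sun/Fri  2007: Mon/Sat  2008: Wed/Sun  2009: Thu/Tue ✓  2010: Fri/Wed  2011: Sat/Thu  2012: Mon/Fri  2013: Tue/Sun  2014: Wed/Mon  2015: Thu/Tue ✓  2016: Sat/Wed  2017: Sun/Fri  2018: Mon/Sat  …(21 more)…  2040: Mon/Fri  2041: Tue/Sun  2042: Wed/Mon  2043: Thu/Tue ✓  2044: Sat/Wed  2045: Sun/Fri  2046: Mon/Sat  2047: Tue/Sun  2048: Thu/Mon  2049: Fri/Wed  2050: Sat/Thu  2051: Sun/Fri  2052: Tue/Sat  2053: Wed/Mon
Both conditions hold in: 2009, 2015, 2026, 2037, 2043 — 5.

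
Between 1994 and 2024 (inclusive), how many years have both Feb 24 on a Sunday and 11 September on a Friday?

Check each year's weekday for Feb 24 and 11 September:
  1994: Thu/Sun  1995: Fri/Mon  1996: Sat/Wed  1997: Mon/Thu  1998: Tue/Fri  1999: Wed/Sat  2000: Thu/Mon  2001: Sat/Tue  2002: Sun/Wed  2003: Mon/Thu  2004: Tue/Sat  2005: Thu/Sun  2006: Fri/Mon  2007: Sat/Tue  …(3 more)…  2011: Thu/Sun  2012: Fri/Tue  2013: Sun/Wed  2014: Mon/Thu  2015: Tue/Fri  2016: Wed/Sun  2017: Fri/Mon  2018: Sat/Tue  2019: Sun/Wed  2020: Mon/Fri  2021: Wed/Sat  2022: Thu/Sun  2023: Fri/Mon  2024: Sat/Wed
Both conditions hold in: no year — 0.

0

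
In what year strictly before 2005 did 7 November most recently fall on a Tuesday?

2000

From one year to the next, a fixed date's weekday advances by 1, or by 2 when a Feb 29 lies between the two dates.
2005: November 7 is Monday.
2004: Sunday (−1)
2003: Friday (−2)
2002: Thursday (−1)
2001: Wednesday (−1)
2000: Tuesday (−1)
7 November falls on a Tuesday in 2000.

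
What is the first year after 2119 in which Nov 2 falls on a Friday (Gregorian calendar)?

From one year to the next, a fixed date's weekday advances by 1, or by 2 when a Feb 29 lies between the two dates.
2119: November 2 is Thursday.
2120: Saturday (+2)
2121: Sunday (+1)
2122: Monday (+1)
2123: Tuesday (+1)
2124: Thursday (+2)
2125: Friday (+1)
Nov 2 falls on a Friday in 2125.

2125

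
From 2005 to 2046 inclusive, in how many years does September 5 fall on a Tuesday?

Track September 5's weekday year by year (advancing +1, or +2 across a Feb 29):
  2005: Mon  2006: Tue (+1) ✓  2007: Wed (+1)  2008: Fri (+2)  2009: Sat (+1)
  2010: Sun (+1)  2011: Mon (+1)  2012: Wed (+2)  2013: Thu (+1)  2014: Fri (+1)
  2015: Sat (+1)  2016: Mon (+2)  2017: Tue (+1) ✓  2018: Wed (+1)  … (14 more years) …
  2033: Mon (+1)  2034: Tue (+1) ✓  2035: Wed (+1)  2036: Fri (+2)  2037: Sat (+1)
  2038: Sun (+1)  2039: Mon (+1)  2040: Wed (+2)  2041: Thu (+1)  2042: Fri (+1)
  2043: Sat (+1)  2044: Mon (+2)  2045: Tue (+1) ✓  2046: Wed (+1)
Tuesday years: 2006, 2017, 2023, 2028, 2034, 2045 — 6 in total.

6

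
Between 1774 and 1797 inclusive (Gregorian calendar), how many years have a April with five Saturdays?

April has 30 days; it has five Saturdays when Saturday falls among the first (month-length − 28) days — i.e. when April 1 is one of Saturday/Friday.
April 1 by year: 1774:Fri✓ 1775:Sat✓ 1776:Mon 1777:Tue 1778:Wed 1779:Thu 1780:Sat✓ 1781:Sun 1782:Mon 1783:Tue 1784:Thu 1785:Fri✓ 1786:Sat✓ 1787:Sun 1788:Tue 1789:Wed 1790:Thu 1791:Fri✓ 1792:Sun 1793:Mon 1794:Tue 1795:Wed 1796:Fri✓ 1797:Sat✓
Years with five Saturdays: 1774, 1775, 1780, 1785, 1786, 1791, 1796, 1797 → 8.

8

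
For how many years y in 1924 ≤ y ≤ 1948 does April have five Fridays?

April has 30 days; it has five Fridays when Friday falls among the first (month-length − 28) days — i.e. when April 1 is one of Friday/Thursday.
April 1 by year: 1924:Tue 1925:Wed 1926:Thu✓ 1927:Fri✓ 1928:Sun 1929:Mon 1930:Tue 1931:Wed 1932:Fri✓ 1933:Sat 1934:Sun 1935:Mon 1936:Wed 1937:Thu✓ 1938:Fri✓ 1939:Sat 1940:Mon 1941:Tue 1942:Wed 1943:Thu✓ 1944:Sat 1945:Sun 1946:Mon 1947:Tue 1948:Thu✓
Years with five Fridays: 1926, 1927, 1932, 1937, 1938, 1943, 1948 → 7.

7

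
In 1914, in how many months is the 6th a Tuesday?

2

Check the 6th of each month of 1914: Jan 6: Tue, Feb 6: Fri, Mar 6: Fri, Apr 6: Mon, May 6: Wed, Jun 6: Sat, Jul 6: Mon, Aug 6: Thu, Sep 6: Sun, Oct 6: Tue, Nov 6: Fri, Dec 6: Sun.
Tuesday occurs in January, October — 2 months.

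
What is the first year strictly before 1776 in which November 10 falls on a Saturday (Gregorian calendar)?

From one year to the next, a fixed date's weekday advances by 1, or by 2 when a Feb 29 lies between the two dates.
1776: November 10 is Sunday.
1775: Friday (−2)
1774: Thursday (−1)
1773: Wednesday (−1)
1772: Tuesday (−1)
1771: Sunday (−2)
1770: Saturday (−1)
November 10 falls on a Saturday in 1770.

1770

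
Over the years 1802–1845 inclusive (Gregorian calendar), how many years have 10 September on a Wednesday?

6

Track 10 September's weekday year by year (advancing +1, or +2 across a Feb 29):
  1802: Fri  1803: Sat (+1)  1804: Mon (+2)  1805: Tue (+1)  1806: Wed (+1) ✓
  1807: Thu (+1)  1808: Sat (+2)  1809: Sun (+1)  1810: Mon (+1)  1811: Tue (+1)
  1812: Thu (+2)  1813: Fri (+1)  1814: Sat (+1)  1815: Sun (+1)  … (16 more years) …
  1832: Mon (+2)  1833: Tue (+1)  1834: Wed (+1) ✓  1835: Thu (+1)  1836: Sat (+2)
  1837: Sun (+1)  1838: Mon (+1)  1839: Tue (+1)  1840: Thu (+2)  1841: Fri (+1)
  1842: Sat (+1)  1843: Sun (+1)  1844: Tue (+2)  1845: Wed (+1) ✓
Wednesday years: 1806, 1817, 1823, 1828, 1834, 1845 — 6 in total.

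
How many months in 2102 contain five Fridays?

A month of length L has five Fridays iff its first Friday is on day ≤ L−28 (so day 1–3 in a 31-day month, 1–2 in a 30-day month, day 1 in a leap February).
Checking each month of 2102: Jan starts Sun (31d); Feb starts Wed (28d); Mar starts Wed (31d) ✓; Apr starts Sat (30d); May starts Mon (31d); Jun starts Thu (30d) ✓; Jul starts Sat (31d); Aug starts Tue (31d); Sep starts Fri (30d) ✓; Oct starts Sun (31d); Nov starts Wed (30d); Dec starts Fri (31d) ✓.
Five-Friday months: March, June, September, December → 4.

4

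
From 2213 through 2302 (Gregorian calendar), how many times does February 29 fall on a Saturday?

Leap years in 2213–2302: 21 of them.
Feb 29 weekday advances by 5 (mod 7) from one leap year to the next four years later (or differs when a century non-leap intervenes).
Leap-day weekdays: 2216:Thu 2220:Tue 2224:Sun 2228:Fri 2232:Wed 2236:Mon 2240:Sat✓ 2244:Thu 2248:Tue 2252:Sun 2256:Fri 2260:Wed 2264:Mon 2268:Sat✓ 2272:Thu 2276:Tue 2280:Sun 2284:Fri 2288:Wed 2292:Mon 2296:Sat✓
Saturday: 2240, 2268, 2296 → 3.

3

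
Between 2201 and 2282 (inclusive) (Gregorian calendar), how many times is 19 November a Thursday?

Track 19 November's weekday year by year (advancing +1, or +2 across a Feb 29):
  2201: Thu ✓  2202: Fri (+1)  2203: Sat (+1)  2204: Mon (+2)  2205: Tue (+1)
  2206: Wed (+1)  2207: Thu (+1) ✓  2208: Sat (+2)  2209: Sun (+1)  2210: Mon (+1)
  2211: Tue (+1)  2212: Thu (+2) ✓  2213: Fri (+1)  2214: Sat (+1)  … (54 more years) …
  2269: Fri (+1)  2270: Sat (+1)  2271: Sun (+1)  2272: Tue (+2)  2273: Wed (+1)
  2274: Thu (+1) ✓  2275: Fri (+1)  2276: Sun (+2)  2277: Mon (+1)  2278: Tue (+1)
  2279: Wed (+1)  2280: Fri (+2)  2281: Sat (+1)  2282: Sun (+1)
Thursday years: 2201, 2207, 2212, 2218, 2229, 2235, 2240, 2246, 2257, 2263, 2268, 2274 — 12 in total.

12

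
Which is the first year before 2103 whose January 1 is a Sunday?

Jan 1 advances by 2 weekdays after a leap year and by 1 after a common year.
2103: Jan 1 is Monday.
2102: Sunday
2102 begins on a Sunday

2102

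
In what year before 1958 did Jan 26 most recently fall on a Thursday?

From one year to the next, a fixed date's weekday advances by 1, or by 2 when a Feb 29 lies between the two dates.
1958: January 26 is Sunday.
1957: Saturday (−1)
1956: Thursday (−2)
Jan 26 falls on a Thursday in 1956.

1956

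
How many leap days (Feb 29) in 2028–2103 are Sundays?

3

Leap years in 2028–2103: 18 of them.
Feb 29 weekday advances by 5 (mod 7) from one leap year to the next four years later (or differs when a century non-leap intervenes).
Leap-day weekdays: 2028:Tue 2032:Sun✓ 2036:Fri 2040:Wed 2044:Mon 2048:Sat 2052:Thu 2056:Tue 2060:Sun✓ 2064:Fri 2068:Wed 2072:Mon 2076:Sat 2080:Thu 2084:Tue 2088:Sun✓ 2092:Fri 2096:Wed
Sunday: 2032, 2060, 2088 → 3.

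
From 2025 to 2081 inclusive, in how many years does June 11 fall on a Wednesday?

9

Track June 11's weekday year by year (advancing +1, or +2 across a Feb 29):
  2025: Wed ✓  2026: Thu (+1)  2027: Fri (+1)  2028: Sun (+2)  2029: Mon (+1)
  2030: Tue (+1)  2031: Wed (+1) ✓  2032: Fri (+2)  2033: Sat (+1)  2034: Sun (+1)
  2035: Mon (+1)  2036: Wed (+2) ✓  2037: Thu (+1)  2038: Fri (+1)  … (29 more years) …
  2068: Mon (+2)  2069: Tue (+1)  2070: Wed (+1) ✓  2071: Thu (+1)  2072: Sat (+2)
  2073: Sun (+1)  2074: Mon (+1)  2075: Tue (+1)  2076: Thu (+2)  2077: Fri (+1)
  2078: Sat (+1)  2079: Sun (+1)  2080: Tue (+2)  2081: Wed (+1) ✓
Wednesday years: 2025, 2031, 2036, 2042, 2053, 2059, 2064, 2070, 2081 — 9 in total.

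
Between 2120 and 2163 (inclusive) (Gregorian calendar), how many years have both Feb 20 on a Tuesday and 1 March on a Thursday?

5

Check each year's weekday for Feb 20 and 1 March:
  2120: Tue/Fri  2121: Thu/Sat  2122: Fri/Sun  2123: Sat/Mon  2124: Sun/Wed  2125: Tue/Thu ✓  2126: Wed/Fri  2127: Thu/Sat  2128: Fri/Mon  2129: Sun/Tue  2130: Mon/Wed  2131: Tue/Thu ✓  2132: Wed/Sat  2133: Fri/Sun  …(16 more)…  2150: Fri/Sun  2151: Sat/Mon  2152: Sun/Wed  2153: Tue/Thu ✓  2154: Wed/Fri  2155: Thu/Sat  2156: Fri/Mon  2157: Sun/Tue  2158: Mon/Wed  2159: Tue/Thu ✓  2160: Wed/Sat  2161: Fri/Sun  2162: Sat/Mon  2163: Sun/Tue
Both conditions hold in: 2125, 2131, 2142, 2153, 2159 — 5.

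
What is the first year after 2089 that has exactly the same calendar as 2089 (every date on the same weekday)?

Two years share a calendar iff Jan 1 falls on the same weekday and both are leap or both are common. 2089: Jan 1 is Saturday, common year.
2090: Jan 1 Sunday, common
2091: Jan 1 Monday, common
2092: Jan 1 Tuesday, leap
2093: Jan 1 Thursday, common
2094: Jan 1 Friday, common
2095: Jan 1 Saturday, common
2095 matches on both conditions.

2095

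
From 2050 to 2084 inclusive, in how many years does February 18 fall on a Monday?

Track February 18's weekday year by year (advancing +1, or +2 across a Feb 29):
  2050: Fri  2051: Sat (+1)  2052: Sun (+1)  2053: Tue (+2)  2054: Wed (+1)
  2055: Thu (+1)  2056: Fri (+1)  2057: Sun (+2)  2058: Mon (+1) ✓  2059: Tue (+1)
  2060: Wed (+1)  2061: Fri (+2)  2062: Sat (+1)  2063: Sun (+1)  … (7 more years) …
  2071: Wed (+1)  2072: Thu (+1)  2073: Sat (+2)  2074: Sun (+1)  2075: Mon (+1) ✓
  2076: Tue (+1)  2077: Thu (+2)  2078: Fri (+1)  2079: Sat (+1)  2080: Sun (+1)
  2081: Tue (+2)  2082: Wed (+1)  2083: Thu (+1)  2084: Fri (+1)
Monday years: 2058, 2064, 2069, 2075 — 4 in total.

4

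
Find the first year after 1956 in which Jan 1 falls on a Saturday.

1966

Jan 1 advances by 2 weekdays after a leap year and by 1 after a common year.
1956: Jan 1 is Sunday (leap).
1957: Tuesday
1958: Wednesday
1959: Thursday
1960: Friday (leap)
1961: Sunday
1962: Monday
1963: Tuesday
1964: Wednesday (leap)
1965: Friday
1966: Saturday
1966 begins on a Saturday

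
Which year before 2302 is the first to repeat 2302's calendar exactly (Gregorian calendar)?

Two years share a calendar iff Jan 1 falls on the same weekday and both are leap or both are common. 2302: Jan 1 is Wednesday, common year.
2301: Jan 1 Tuesday, common
2300: Jan 1 Monday, common
2299: Jan 1 Sunday, common
2298: Jan 1 Saturday, common
2297: Jan 1 Friday, common
2296: Jan 1 Wednesday, leap
2295: Jan 1 Tuesday, common
2294: Jan 1 Monday, common
2293: Jan 1 Sunday, common
2292: Jan 1 Friday, leap
2291: Jan 1 Thursday, common
2290: Jan 1 Wednesday, common
2290 matches on both conditions.

2290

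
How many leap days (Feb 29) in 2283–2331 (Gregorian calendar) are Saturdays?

2

Leap years in 2283–2331: 11 of them.
Feb 29 weekday advances by 5 (mod 7) from one leap year to the next four years later (or differs when a century non-leap intervenes).
Leap-day weekdays: 2284:Fri 2288:Wed 2292:Mon 2296:Sat✓ 2304:Mon 2308:Sat✓ 2312:Thu 2316:Tue 2320:Sun 2324:Fri 2328:Wed
Saturday: 2296, 2308 → 2.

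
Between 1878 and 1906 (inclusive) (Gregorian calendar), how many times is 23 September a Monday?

4

Track 23 September's weekday year by year (advancing +1, or +2 across a Feb 29):
  1878: Mon ✓  1879: Tue (+1)  1880: Thu (+2)  1881: Fri (+1)  1882: Sat (+1)
  1883: Sun (+1)  1884: Tue (+2)  1885: Wed (+1)  1886: Thu (+1)  1887: Fri (+1)
  1888: Sun (+2)  1889: Mon (+1) ✓  1890: Tue (+1)  1891: Wed (+1)  1892: Fri (+2)
  1893: Sat (+1)  1894: Sun (+1)  1895: Mon (+1) ✓  1896: Wed (+2)  1897: Thu (+1)
  1898: Fri (+1)  1899: Sat (+1)  1900: Sun (+1)  1901: Mon (+1) ✓  1902: Tue (+1)
  1903: Wed (+1)  1904: Fri (+2)  1905: Sat (+1)  1906: Sun (+1)
Monday years: 1878, 1889, 1895, 1901 — 4 in total.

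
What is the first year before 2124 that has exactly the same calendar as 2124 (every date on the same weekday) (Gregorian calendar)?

Two years share a calendar iff Jan 1 falls on the same weekday and both are leap or both are common. 2124: Jan 1 is Saturday, leap year.
2123: Jan 1 Friday, common
2122: Jan 1 Thursday, common
2121: Jan 1 Wednesday, common
2120: Jan 1 Monday, leap
2119: Jan 1 Sunday, common
2118: Jan 1 Saturday, common
2117: Jan 1 Friday, common
2116: Jan 1 Wednesday, leap
2115: Jan 1 Tuesday, common
2114: Jan 1 Monday, common
2113: Jan 1 Sunday, common
2112: Jan 1 Friday, leap
2111: Jan 1 Thursday, common
2110: Jan 1 Wednesday, common
2109: Jan 1 Tuesday, common
2108: Jan 1 Sunday, leap
2107: Jan 1 Saturday, common
2106: Jan 1 Friday, common
2105: Jan 1 Thursday, common
2104: Jan 1 Tuesday, leap
2103: Jan 1 Monday, common
2102: Jan 1 Sunday, common
2101: Jan 1 Saturday, common
2100: Jan 1 Friday, common
2099: Jan 1 Thursday, common
2098: Jan 1 Wednesday, common
2097: Jan 1 Tuesday, common
2096: Jan 1 Sunday, leap
2095: Jan 1 Saturday, common
2094: Jan 1 Friday, common
2093: Jan 1 Thursday, common
2092: Jan 1 Tuesday, leap
2091: Jan 1 Monday, common
2090: Jan 1 Sunday, common
2089: Jan 1 Saturday, common
2088: Jan 1 Thursday, leap
2087: Jan 1 Wednesday, common
2086: Jan 1 Tuesday, common
2085: Jan 1 Monday, common
2084: Jan 1 Saturday, leap
2084 matches on both conditions.

2084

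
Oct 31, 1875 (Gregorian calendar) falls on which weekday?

January 1, 1875 is a Friday.
October 31 is day 304 of the year, i.e. 303 days after Jan 1.
303 mod 7 = 2, so advance 2 weekdays from Friday: Sunday.

Sunday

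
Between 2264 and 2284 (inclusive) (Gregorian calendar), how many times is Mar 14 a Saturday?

Track Mar 14's weekday year by year (advancing +1, or +2 across a Feb 29):
  2264: Mon  2265: Tue (+1)  2266: Wed (+1)  2267: Thu (+1)  2268: Sat (+2) ✓
  2269: Sun (+1)  2270: Mon (+1)  2271: Tue (+1)  2272: Thu (+2)  2273: Fri (+1)
  2274: Sat (+1) ✓  2275: Sun (+1)  2276: Tue (+2)  2277: Wed (+1)  2278: Thu (+1)
  2279: Fri (+1)  2280: Sun (+2)  2281: Mon (+1)  2282: Tue (+1)  2283: Wed (+1)
  2284: Fri (+2)
Saturday years: 2268, 2274 — 2 in total.

2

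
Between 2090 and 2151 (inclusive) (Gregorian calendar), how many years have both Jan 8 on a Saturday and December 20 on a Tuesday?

7

Check each year's weekday for Jan 8 and December 20:
  2090: Sun/Wed  2091: Mon/Thu  2092: Tue/Sat  2093: Thu/Sun  2094: Fri/Mon  2095: Sat/Tue ✓  2096: Sun/Thu  2097: Tue/Fri  2098: Wed/Sat  2099: Thu/Sun  2100: Fri/Mon  2101: Sat/Tue ✓  2102: Sun/Wed  2103: Mon/Thu  …(34 more)…  2138: Wed/Sat  2139: Thu/Sun  2140: Fri/Tue  2141: Sun/Wed  2142: Mon/Thu  2143: Tue/Fri  2144: Wed/Sun  2145: Fri/Mon  2146: Sat/Tue ✓  2147: Sun/Wed  2148: Mon/Fri  2149: Wed/Sat  2150: Thu/Sun  2151: Fri/Mon
Both conditions hold in: 2095, 2101, 2107, 2118, 2129, 2135, 2146 — 7.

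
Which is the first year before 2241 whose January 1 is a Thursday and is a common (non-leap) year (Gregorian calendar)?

Jan 1 advances by 2 weekdays after a leap year and by 1 after a common year.
2241: Jan 1 is Friday.
2240: Wednesday (leap)
2239: Tuesday
2238: Monday
2237: Sunday
2236: Friday (leap)
2235: Thursday
2235 begins on a Thursday and is a common year.

2235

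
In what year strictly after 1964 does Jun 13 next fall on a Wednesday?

1973

From one year to the next, a fixed date's weekday advances by 1, or by 2 when a Feb 29 lies between the two dates.
1964: June 13 is Saturday.
1965: Sunday (+1)
1966: Monday (+1)
1967: Tuesday (+1)
1968: Thursday (+2)
1969: Friday (+1)
1970: Saturday (+1)
1971: Sunday (+1)
1972: Tuesday (+2)
1973: Wednesday (+1)
Jun 13 falls on a Wednesday in 1973.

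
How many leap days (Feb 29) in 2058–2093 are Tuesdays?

Leap years in 2058–2093: 9 of them.
Feb 29 weekday advances by 5 (mod 7) from one leap year to the next four years later (or differs when a century non-leap intervenes).
Leap-day weekdays: 2060:Sun 2064:Fri 2068:Wed 2072:Mon 2076:Sat 2080:Thu 2084:Tue✓ 2088:Sun 2092:Fri
Tuesday: 2084 → 1.

1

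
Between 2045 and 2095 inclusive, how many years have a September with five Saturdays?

15

September has 30 days; it has five Saturdays when Saturday falls among the first (month-length − 28) days — i.e. when September 1 is one of Saturday/Friday.
September 1 by year: 2045:Fri✓ 2046:Sat✓ 2047:Sun 2048:Tue 2049:Wed 2050:Thu 2051:Fri✓ 2052:Sun 2053:Mon 2054:Tue 2055:Wed 2056:Fri✓ 2057:Sat✓ 2058:Sun 2059:Mon …(21 more)… 2081:Mon 2082:Tue 2083:Wed 2084:Fri✓ 2085:Sat✓ 2086:Sun 2087:Mon 2088:Wed 2089:Thu 2090:Fri✓ 2091:Sat✓ 2092:Mon 2093:Tue 2094:Wed 2095:Thu
Years with five Saturdays: 2045, 2046, 2051, 2056, 2057, 2062, 2063, 2068, 2073, 2074, 2079, 2084, 2085, 2090, 2091 → 15.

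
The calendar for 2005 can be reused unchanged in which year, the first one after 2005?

Two years share a calendar iff Jan 1 falls on the same weekday and both are leap or both are common. 2005: Jan 1 is Saturday, common year.
2006: Jan 1 Sunday, common
2007: Jan 1 Monday, common
2008: Jan 1 Tuesday, leap
2009: Jan 1 Thursday, common
2010: Jan 1 Friday, common
2011: Jan 1 Saturday, common
2011 matches on both conditions.

2011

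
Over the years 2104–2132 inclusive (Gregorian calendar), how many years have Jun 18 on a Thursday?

Track Jun 18's weekday year by year (advancing +1, or +2 across a Feb 29):
  2104: Wed  2105: Thu (+1) ✓  2106: Fri (+1)  2107: Sat (+1)  2108: Mon (+2)
  2109: Tue (+1)  2110: Wed (+1)  2111: Thu (+1) ✓  2112: Sat (+2)  2113: Sun (+1)
  2114: Mon (+1)  2115: Tue (+1)  2116: Thu (+2) ✓  2117: Fri (+1)  2118: Sat (+1)
  2119: Sun (+1)  2120: Tue (+2)  2121: Wed (+1)  2122: Thu (+1) ✓  2123: Fri (+1)
  2124: Sun (+2)  2125: Mon (+1)  2126: Tue (+1)  2127: Wed (+1)  2128: Fri (+2)
  2129: Sat (+1)  2130: Sun (+1)  2131: Mon (+1)  2132: Wed (+2)
Thursday years: 2105, 2111, 2116, 2122 — 4 in total.

4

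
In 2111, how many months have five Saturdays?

4

A month of length L has five Saturdays iff its first Saturday is on day ≤ L−28 (so day 1–3 in a 31-day month, 1–2 in a 30-day month, day 1 in a leap February).
Checking each month of 2111: Jan starts Thu (31d) ✓; Feb starts Sun (28d); Mar starts Sun (31d); Apr starts Wed (30d); May starts Fri (31d) ✓; Jun starts Mon (30d); Jul starts Wed (31d); Aug starts Sat (31d) ✓; Sep starts Tue (30d); Oct starts Thu (31d) ✓; Nov starts Sun (30d); Dec starts Tue (31d).
Five-Saturday months: January, May, August, October → 4.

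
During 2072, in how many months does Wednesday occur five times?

4

A month of length L has five Wednesdays iff its first Wednesday is on day ≤ L−28 (so day 1–3 in a 31-day month, 1–2 in a 30-day month, day 1 in a leap February).
Checking each month of 2072: Jan starts Fri (31d); Feb starts Mon (29d); Mar starts Tue (31d) ✓; Apr starts Fri (30d); May starts Sun (31d); Jun starts Wed (30d) ✓; Jul starts Fri (31d); Aug starts Mon (31d) ✓; Sep starts Thu (30d); Oct starts Sat (31d); Nov starts Tue (30d) ✓; Dec starts Thu (31d).
Five-Wednesday months: March, June, August, November → 4.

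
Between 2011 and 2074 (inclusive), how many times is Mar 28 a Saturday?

9

Track Mar 28's weekday year by year (advancing +1, or +2 across a Feb 29):
  2011: Mon  2012: Wed (+2)  2013: Thu (+1)  2014: Fri (+1)  2015: Sat (+1) ✓
  2016: Mon (+2)  2017: Tue (+1)  2018: Wed (+1)  2019: Thu (+1)  2020: Sat (+2) ✓
  2021: Sun (+1)  2022: Mon (+1)  2023: Tue (+1)  2024: Thu (+2)  … (36 more years) …
  2061: Mon (+1)  2062: Tue (+1)  2063: Wed (+1)  2064: Fri (+2)  2065: Sat (+1) ✓
  2066: Sun (+1)  2067: Mon (+1)  2068: Wed (+2)  2069: Thu (+1)  2070: Fri (+1)
  2071: Sat (+1) ✓  2072: Mon (+2)  2073: Tue (+1)  2074: Wed (+1)
Saturday years: 2015, 2020, 2026, 2037, 2043, 2048, 2054, 2065, 2071 — 9 in total.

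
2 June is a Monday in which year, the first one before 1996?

1986

From one year to the next, a fixed date's weekday advances by 1, or by 2 when a Feb 29 lies between the two dates.
1996: June 2 is Sunday.
1995: Friday (−2)
1994: Thursday (−1)
1993: Wednesday (−1)
1992: Tuesday (−1)
1991: Sunday (−2)
1990: Saturday (−1)
1989: Friday (−1)
1988: Thursday (−1)
1987: Tuesday (−2)
1986: Monday (−1)
2 June falls on a Monday in 1986.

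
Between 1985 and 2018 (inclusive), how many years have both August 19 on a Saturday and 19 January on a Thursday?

Check each year's weekday for August 19 and 19 January:
  1985: Mon/Sat  1986: Tue/Sun  1987: Wed/Mon  1988: Fri/Tue  1989: Sat/Thu ✓  1990: Sun/Fri  1991: Mon/Sat  1992: Wed/Sun  1993: Thu/Tue  1994: Fri/Wed  1995: Sat/Thu ✓  1996: Mon/Fri  1997: Tue/Sun  1998: Wed/Mon  …(6 more)…  2005: Fri/Wed  2006: Sat/Thu ✓  2007: Sun/Fri  2008: Tue/Sat  2009: Wed/Mon  2010: Thu/Tue  2011: Fri/Wed  2012: Sun/Thu  2013: Mon/Sat  2014: Tue/Sun  2015: Wed/Mon  2016: Fri/Tue  2017: Sat/Thu ✓  2018: Sun/Fri
Both conditions hold in: 1989, 1995, 2006, 2017 — 4.

4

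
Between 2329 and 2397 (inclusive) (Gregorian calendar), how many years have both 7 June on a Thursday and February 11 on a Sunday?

7

Check each year's weekday for 7 June and February 11:
  2329: Fri/Mon  2330: Sat/Tue  2331: Sun/Wed  2332: Tue/Thu  2333: Wed/Sat  2334: Thu/Sun ✓  2335: Fri/Mon  2336: Sun/Tue  2337: Mon/Thu  2338: Tue/Fri  2339: Wed/Sat  2340: Fri/Sun  2341: Sat/Tue  2342: Sun/Wed  …(41 more)…  2384: Thu/Sat  2385: Fri/Mon  2386: Sat/Tue  2387: Sun/Wed  2388: Tue/Thu  2389: Wed/Sat  2390: Thu/Sun ✓  2391: Fri/Mon  2392: Sun/Tue  2393: Mon/Thu  2394: Tue/Fri  2395: Wed/Sat  2396: Fri/Sun  2397: Sat/Tue
Both conditions hold in: 2334, 2345, 2351, 2362, 2373, 2379, 2390 — 7.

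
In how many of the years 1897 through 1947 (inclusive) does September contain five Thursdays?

September has 30 days; it has five Thursdays when Thursday falls among the first (month-length − 28) days — i.e. when September 1 is one of Thursday/Wednesday.
September 1 by year: 1897:Wed✓ 1898:Thu✓ 1899:Fri 1900:Sat 1901:Sun 1902:Mon 1903:Tue 1904:Thu✓ 1905:Fri 1906:Sat 1907:Sun 1908:Tue 1909:Wed✓ 1910:Thu✓ 1911:Fri …(21 more)… 1933:Fri 1934:Sat 1935:Sun 1936:Tue 1937:Wed✓ 1938:Thu✓ 1939:Fri 1940:Sun 1941:Mon 1942:Tue 1943:Wed✓ 1944:Fri 1945:Sat 1946:Sun 1947:Mon
Years with five Thursdays: 1897, 1898, 1904, 1909, 1910, 1915, 1920, 1921, 1926, 1927, 1932, 1937, 1938, 1943 → 14.

14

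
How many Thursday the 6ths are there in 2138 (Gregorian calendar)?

Check the 6th of each month of 2138: Jan 6: Mon, Feb 6: Thu, Mar 6: Thu, Apr 6: Sun, May 6: Tue, Jun 6: Fri, Jul 6: Sun, Aug 6: Wed, Sep 6: Sat, Oct 6: Mon, Nov 6: Thu, Dec 6: Sat.
Thursday occurs in February, March, November — 3 months.

3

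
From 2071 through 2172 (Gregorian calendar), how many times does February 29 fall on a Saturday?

Leap years in 2071–2172: 25 of them.
Feb 29 weekday advances by 5 (mod 7) from one leap year to the next four years later (or differs when a century non-leap intervenes).
Leap-day weekdays: 2072:Mon 2076:Sat✓ 2080:Thu 2084:Tue 2088:Sun 2092:Fri 2096:Wed 2104:Fri 2108:Wed 2112:Mon 2116:Sat✓ 2120:Thu 2124:Tue 2128:Sun 2132:Fri 2136:Wed 2140:Mon 2144:Sat✓ 2148:Thu 2152:Tue 2156:Sun 2160:Fri 2164:Wed 2168:Mon 2172:Sat✓
Saturday: 2076, 2116, 2144, 2172 → 4.

4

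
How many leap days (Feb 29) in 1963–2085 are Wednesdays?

Leap years in 1963–2085: 31 of them.
Feb 29 weekday advances by 5 (mod 7) from one leap year to the next four years later (or differs when a century non-leap intervenes).
Leap-day weekdays: 1964:Sat 1968:Thu 1972:Tue 1976:Sun 1980:Fri 1984:Wed✓ 1988:Mon 1992:Sat 1996:Thu 2000:Tue 2004:Sun 2008:Fri 2012:Wed✓ …(5 more)… 2036:Fri 2040:Wed✓ 2044:Mon 2048:Sat 2052:Thu 2056:Tue 2060:Sun 2064:Fri 2068:Wed✓ 2072:Mon 2076:Sat 2080:Thu 2084:Tue
Wednesday: 1984, 2012, 2040, 2068 → 4.

4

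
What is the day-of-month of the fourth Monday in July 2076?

July 1, 2076 is a Wednesday, so the first Monday is the 6th.
The fourth Monday is 6 + 21 = 27.

27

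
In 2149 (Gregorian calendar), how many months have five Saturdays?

A month of length L has five Saturdays iff its first Saturday is on day ≤ L−28 (so day 1–3 in a 31-day month, 1–2 in a 30-day month, day 1 in a leap February).
Checking each month of 2149: Jan starts Wed (31d); Feb starts Sat (28d); Mar starts Sat (31d) ✓; Apr starts Tue (30d); May starts Thu (31d) ✓; Jun starts Sun (30d); Jul starts Tue (31d); Aug starts Fri (31d) ✓; Sep starts Mon (30d); Oct starts Wed (31d); Nov starts Sat (30d) ✓; Dec starts Mon (31d).
Five-Saturday months: March, May, August, November → 4.

4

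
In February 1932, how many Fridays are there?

4

February 1932 has 29 days and begins on Monday.
The first Friday is February 5.
Fridays fall on 5, 12, 19, 26 — that's 4.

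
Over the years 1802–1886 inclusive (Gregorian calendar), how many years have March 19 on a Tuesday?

12

Track March 19's weekday year by year (advancing +1, or +2 across a Feb 29):
  1802: Fri  1803: Sat (+1)  1804: Mon (+2)  1805: Tue (+1) ✓  1806: Wed (+1)
  1807: Thu (+1)  1808: Sat (+2)  1809: Sun (+1)  1810: Mon (+1)  1811: Tue (+1) ✓
  1812: Thu (+2)  1813: Fri (+1)  1814: Sat (+1)  1815: Sun (+1)  … (57 more years) …
  1873: Wed (+1)  1874: Thu (+1)  1875: Fri (+1)  1876: Sun (+2)  1877: Mon (+1)
  1878: Tue (+1) ✓  1879: Wed (+1)  1880: Fri (+2)  1881: Sat (+1)  1882: Sun (+1)
  1883: Mon (+1)  1884: Wed (+2)  1885: Thu (+1)  1886: Fri (+1)
Tuesday years: 1805, 1811, 1816, 1822, 1833, 1839, 1844, 1850, 1861, 1867, 1872, 1878 — 12 in total.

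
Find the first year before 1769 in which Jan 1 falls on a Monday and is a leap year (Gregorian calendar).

Jan 1 advances by 2 weekdays after a leap year and by 1 after a common year.
1769: Jan 1 is Sunday.
1768: Friday (leap)
1767: Thursday
1766: Wednesday
1765: Tuesday
1764: Sunday (leap)
1763: Saturday
1762: Friday
1761: Thursday
1760: Tuesday (leap)
1759: Monday
1758: Sunday
1757: Saturday
1756: Thursday (leap)
1755: Wednesday
1754: Tuesday
1753: Monday
1752: Saturday (leap)
1751: Friday
1750: Thursday
1749: Wednesday
1748: Monday (leap)
1748 begins on a Monday and is a leap year.

1748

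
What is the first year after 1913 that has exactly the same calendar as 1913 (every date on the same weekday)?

1919

Two years share a calendar iff Jan 1 falls on the same weekday and both are leap or both are common. 1913: Jan 1 is Wednesday, common year.
1914: Jan 1 Thursday, common
1915: Jan 1 Friday, common
1916: Jan 1 Saturday, leap
1917: Jan 1 Monday, common
1918: Jan 1 Tuesday, common
1919: Jan 1 Wednesday, common
1919 matches on both conditions.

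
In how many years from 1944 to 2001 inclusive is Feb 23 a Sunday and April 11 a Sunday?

Check each year's weekday for Feb 23 and April 11:
  1944: Wed/Tue  1945: Fri/Wed  1946: Sat/Thu  1947: Sun/Fri  1948: Mon/Sun  1949: Wed/Mon  1950: Thu/Tue  1951: Fri/Wed  1952: Sat/Fri  1953: Mon/Sat  1954: Tue/Sun  1955: Wed/Mon  1956: Thu/Wed  1957: Sat/Thu  …(30 more)…  1988: Tue/Mon  1989: Thu/Tue  1990: Fri/Wed  1991: Sat/Thu  1992: Sun/Sat  1993: Tue/Sun  1994: Wed/Mon  1995: Thu/Tue  1996: Fri/Thu  1997: Sun/Fri  1998: Mon/Sat  1999: Tue/Sun  2000: Wed/Tue  2001: Fri/Wed
Both conditions hold in: no year — 0.

0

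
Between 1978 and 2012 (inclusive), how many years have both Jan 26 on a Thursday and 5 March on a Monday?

2

Check each year's weekday for Jan 26 and 5 March:
  1978: Thu/Sun  1979: Fri/Mon  1980: Sat/Wed  1981: Mon/Thu  1982: Tue/Fri  1983: Wed/Sat  1984: Thu/Mon ✓  1985: Sat/Tue  1986: Sun/Wed  1987: Mon/Thu  1988: Tue/Sat  1989: Thu/Sun  1990: Fri/Mon  1991: Sat/Tue  …(7 more)…  1999: Tue/Fri  2000: Wed/Sun  2001: Fri/Mon  2002: Sat/Tue  2003: Sun/Wed  2004: Mon/Fri  2005: Wed/Sat  2006: Thu/Sun  2007: Fri/Mon  2008: Sat/Wed  2009: Mon/Thu  2010: Tue/Fri  2011: Wed/Sat  2012: Thu/Mon ✓
Both conditions hold in: 1984, 2012 — 2.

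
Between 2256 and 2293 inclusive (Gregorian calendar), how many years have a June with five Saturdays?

10

June has 30 days; it has five Saturdays when Saturday falls among the first (month-length − 28) days — i.e. when June 1 is one of Saturday/Friday.
June 1 by year: 2256:Sun 2257:Mon 2258:Tue 2259:Wed 2260:Fri✓ 2261:Sat✓ 2262:Sun 2263:Mon 2264:Wed 2265:Thu 2266:Fri✓ 2267:Sat✓ 2268:Mon 2269:Tue 2270:Wed …(8 more)… 2279:Sun 2280:Tue 2281:Wed 2282:Thu 2283:Fri✓ 2284:Sun 2285:Mon 2286:Tue 2287:Wed 2288:Fri✓ 2289:Sat✓ 2290:Sun 2291:Mon 2292:Wed 2293:Thu
Years with five Saturdays: 2260, 2261, 2266, 2267, 2272, 2277, 2278, 2283, 2288, 2289 → 10.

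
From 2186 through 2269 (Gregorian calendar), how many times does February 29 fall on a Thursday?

2

Leap years in 2186–2269: 20 of them.
Feb 29 weekday advances by 5 (mod 7) from one leap year to the next four years later (or differs when a century non-leap intervenes).
Leap-day weekdays: 2188:Fri 2192:Wed 2196:Mon 2204:Wed 2208:Mon 2212:Sat 2216:Thu✓ 2220:Tue 2224:Sun 2228:Fri 2232:Wed 2236:Mon 2240:Sat 2244:Thu✓ 2248:Tue 2252:Sun 2256:Fri 2260:Wed 2264:Mon 2268:Sat
Thursday: 2216, 2244 → 2.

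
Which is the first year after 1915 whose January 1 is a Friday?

Jan 1 advances by 2 weekdays after a leap year and by 1 after a common year.
1915: Jan 1 is Friday.
1916: Saturday (leap)
1917: Monday
1918: Tuesday
1919: Wednesday
1920: Thursday (leap)
1921: Saturday
1922: Sunday
1923: Monday
1924: Tuesday (leap)
1925: Thursday
1926: Friday
1926 begins on a Friday

1926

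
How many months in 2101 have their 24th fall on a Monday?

2

Check the 24th of each month of 2101: Jan 24: Mon, Feb 24: Thu, Mar 24: Thu, Apr 24: Sun, May 24: Tue, Jun 24: Fri, Jul 24: Sun, Aug 24: Wed, Sep 24: Sat, Oct 24: Mon, Nov 24: Thu, Dec 24: Sat.
Monday occurs in January, October — 2 months.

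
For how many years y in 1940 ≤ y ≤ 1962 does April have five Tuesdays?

7

April has 30 days; it has five Tuesdays when Tuesday falls among the first (month-length − 28) days — i.e. when April 1 is one of Tuesday/Monday.
April 1 by year: 1940:Mon✓ 1941:Tue✓ 1942:Wed 1943:Thu 1944:Sat 1945:Sun 1946:Mon✓ 1947:Tue✓ 1948:Thu 1949:Fri 1950:Sat 1951:Sun 1952:Tue✓ 1953:Wed 1954:Thu 1955:Fri 1956:Sun 1957:Mon✓ 1958:Tue✓ 1959:Wed 1960:Fri 1961:Sat 1962:Sun
Years with five Tuesdays: 1940, 1941, 1946, 1947, 1952, 1957, 1958 → 7.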